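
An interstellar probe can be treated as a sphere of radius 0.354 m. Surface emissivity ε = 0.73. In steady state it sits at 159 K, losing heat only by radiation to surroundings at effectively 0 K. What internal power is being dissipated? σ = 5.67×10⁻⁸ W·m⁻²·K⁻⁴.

Steady state: P = εσA T⁴.
A = 4πr² = 1.575 m²; T⁴ = (159)⁴ = 6.391×10⁸ K⁴.
P = 0.73 × 5.67×10⁻⁸ × 1.575 × 6.391×10⁸.

P ≈ 41.7 W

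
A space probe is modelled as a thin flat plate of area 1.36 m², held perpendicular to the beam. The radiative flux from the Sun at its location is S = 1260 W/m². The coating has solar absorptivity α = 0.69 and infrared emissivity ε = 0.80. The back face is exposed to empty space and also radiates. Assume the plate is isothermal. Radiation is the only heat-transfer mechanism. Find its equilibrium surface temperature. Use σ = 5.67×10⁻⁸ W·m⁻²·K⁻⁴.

T ≈ 313 K

At equilibrium, absorbed power = emitted power.
Absorbing cross-section = A = 1.360 m²; emitting surface = 2A = 2.720 m² (ratio 2).
αS·A_cross = εσ·A_surf·T⁴  ⇒  T⁴ = αS/(ε·2σ).
T⁴ = 0.690·1260/(0.80·2·5.67×10⁻⁸) = 9.583×10⁹ K⁴.
T = (9.583×10⁹)^(1/4).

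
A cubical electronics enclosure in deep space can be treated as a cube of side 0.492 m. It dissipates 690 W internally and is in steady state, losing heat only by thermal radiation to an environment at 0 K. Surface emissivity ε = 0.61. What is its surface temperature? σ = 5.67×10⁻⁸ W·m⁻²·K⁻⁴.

T ≈ 342 K

Steady state: internal power = radiated power, P = εσA T⁴.
Radiating area A = 6L² = 1.452 m².
T⁴ = P/(εσA) = 690/(0.61·5.67×10⁻⁸·1.452) = 1.374×10¹⁰ K⁴.
T = (1.374×10¹⁰)^(1/4).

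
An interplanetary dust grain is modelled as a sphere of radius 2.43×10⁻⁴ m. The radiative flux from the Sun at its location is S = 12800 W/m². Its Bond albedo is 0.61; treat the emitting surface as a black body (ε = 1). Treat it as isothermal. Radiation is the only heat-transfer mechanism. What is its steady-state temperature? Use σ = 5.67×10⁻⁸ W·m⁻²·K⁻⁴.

T ≈ 385 K

At equilibrium, absorbed power = emitted power.
Absorbing cross-section = πr² = 1.855×10⁻⁷ m²; emitting surface = 4πr² = 7.420×10⁻⁷ m² (ratio 4).
(1−a)S·A_cross = εσ·A_surf·T⁴  ⇒  T⁴ = (1−a)S/(4σ).
T⁴ = 0.390·12800/(4·5.67×10⁻⁸) = 2.201×10¹⁰ K⁴.
T = (2.201×10¹⁰)^(1/4).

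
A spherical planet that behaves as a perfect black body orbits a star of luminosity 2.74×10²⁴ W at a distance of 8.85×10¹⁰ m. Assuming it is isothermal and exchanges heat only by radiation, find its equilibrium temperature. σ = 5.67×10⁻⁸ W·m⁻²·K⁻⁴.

First find the stellar flux at distance d: S = L/(4πd²) = 2.74×10²⁴/(4π·(8.85×10¹⁰)²) = 27.84 W/m².
For an isothermal sphere, absorbed (1−a)S·πr² = emitted σ·4πr²·T⁴, so T⁴ = (1−a)S/(4σ).
T⁴ = 1.00·27.84/(4·5.67×10⁻⁸) = 1.227×10⁸ K⁴.

T ≈ 105 K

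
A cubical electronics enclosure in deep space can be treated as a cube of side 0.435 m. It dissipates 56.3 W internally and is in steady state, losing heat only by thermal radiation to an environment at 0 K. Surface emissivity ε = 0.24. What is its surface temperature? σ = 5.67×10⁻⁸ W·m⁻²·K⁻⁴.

Steady state: internal power = radiated power, P = εσA T⁴.
Radiating area A = 6L² = 1.135 m².
T⁴ = P/(εσA) = 56.3/(0.24·5.67×10⁻⁸·1.135) = 3.644×10⁹ K⁴.
T = (3.644×10⁹)^(1/4).

T ≈ 246 K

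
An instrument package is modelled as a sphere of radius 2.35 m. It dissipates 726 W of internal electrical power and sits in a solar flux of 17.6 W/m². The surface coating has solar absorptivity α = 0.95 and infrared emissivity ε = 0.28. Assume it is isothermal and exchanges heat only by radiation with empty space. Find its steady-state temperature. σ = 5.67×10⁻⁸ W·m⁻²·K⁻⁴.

T ≈ 174 K

At steady state, absorbed solar power + internal power = radiated power.
Absorbed: α·S·A_cross = 0.95·17.6·17.35 = 290.1 W (cross-section πr²).
Total input = 290.1 + 726 = 1016 W.
Radiated: εσ·A_surf·T⁴ with A_surf = 4πr² = 69.40 m².
T⁴ = 1016/(0.28·5.67×10⁻⁸·69.40) = 9.222×10⁸ K⁴.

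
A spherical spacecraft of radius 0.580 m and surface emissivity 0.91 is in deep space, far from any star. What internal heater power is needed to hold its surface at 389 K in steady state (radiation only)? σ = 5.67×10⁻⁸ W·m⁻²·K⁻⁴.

P = εσ·4πr²·T⁴.
4πr² = 4.227 m²; T⁴ = 2.290×10¹⁰ K⁴.
P = 0.91·5.67×10⁻⁸·4.227·2.290×10¹⁰.

P ≈ 4990 W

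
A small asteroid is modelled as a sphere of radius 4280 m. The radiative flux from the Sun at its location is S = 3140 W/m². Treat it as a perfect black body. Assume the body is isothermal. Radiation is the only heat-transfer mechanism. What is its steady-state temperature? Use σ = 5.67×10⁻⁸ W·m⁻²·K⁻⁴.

T ≈ 343 K

At equilibrium, absorbed power = emitted power.
Absorbing cross-section = πr² = 5.755×10⁷ m²; emitting surface = 4πr² = 2.302×10⁸ m² (ratio 4).
S·A_cross = εσ·A_surf·T⁴  ⇒  T⁴ = S/(4σ).
T⁴ = 1.00·3140/(4·5.67×10⁻⁸) = 1.384×10¹⁰ K⁴.
T = (1.384×10¹⁰)^(1/4).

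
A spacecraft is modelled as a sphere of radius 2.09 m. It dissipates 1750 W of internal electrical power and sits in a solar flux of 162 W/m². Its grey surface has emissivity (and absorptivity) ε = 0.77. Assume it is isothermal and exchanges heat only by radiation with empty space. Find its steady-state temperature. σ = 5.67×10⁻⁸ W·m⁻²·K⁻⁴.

At steady state, absorbed solar power + internal power = radiated power.
Absorbed: α·S·A_cross = 0.77·162·13.72 = 1712 W (cross-section πr²).
Total input = 1712 + 1750 = 3462 W.
Radiated: εσ·A_surf·T⁴ with A_surf = 4πr² = 54.89 m².
T⁴ = 3462/(0.77·5.67×10⁻⁸·54.89) = 1.445×10⁹ K⁴.

T ≈ 195 K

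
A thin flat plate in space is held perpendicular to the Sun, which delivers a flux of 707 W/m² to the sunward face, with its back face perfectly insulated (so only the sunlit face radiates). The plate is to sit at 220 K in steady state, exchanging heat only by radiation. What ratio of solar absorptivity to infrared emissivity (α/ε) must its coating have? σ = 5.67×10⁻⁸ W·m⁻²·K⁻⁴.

α/ε ≈ 0.188

Balance: αS·A = εσ·1A·T⁴ ⇒ α/ε = σT⁴/S.
α/ε = 5.67×10⁻⁸·(220)⁴/707 = 5.67×10⁻⁸·2.343×10⁹/707.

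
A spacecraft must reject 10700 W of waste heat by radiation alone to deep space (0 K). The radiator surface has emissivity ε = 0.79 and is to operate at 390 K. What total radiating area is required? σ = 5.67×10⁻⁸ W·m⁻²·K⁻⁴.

A ≈ 10.3 m²

P = εσA T⁴ ⇒ A = P/(εσT⁴).
T⁴ = 2.313×10¹⁰ K⁴.
A = 10700/(0.79 × 5.67×10⁻⁸ × 2.313×10¹⁰).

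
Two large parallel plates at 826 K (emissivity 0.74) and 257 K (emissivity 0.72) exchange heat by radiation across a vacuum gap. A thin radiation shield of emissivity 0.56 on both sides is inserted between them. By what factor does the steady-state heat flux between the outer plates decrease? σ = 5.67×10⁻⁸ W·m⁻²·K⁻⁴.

factor ≈ 2.48

Without shield: q₀ = σΔ(T⁴)/(1/ε₁+1/ε₂−1) with denominator 1.740.
With shield the two gaps are in series; the resistances add: (1/ε₁+1/ε_s−1)+(1/ε_s+1/ε₂−1) = 2.137+2.175 = 4.312.
Heat-flux ratio q₀/q = 4.312/1.740.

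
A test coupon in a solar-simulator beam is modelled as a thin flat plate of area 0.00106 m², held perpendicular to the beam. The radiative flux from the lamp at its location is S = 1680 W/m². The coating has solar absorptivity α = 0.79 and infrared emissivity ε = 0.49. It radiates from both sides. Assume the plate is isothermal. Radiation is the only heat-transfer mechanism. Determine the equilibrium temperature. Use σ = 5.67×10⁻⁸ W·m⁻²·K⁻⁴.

At equilibrium, absorbed power = emitted power.
Absorbing cross-section = A = 0.001060 m²; emitting surface = 2A = 0.002120 m² (ratio 2).
αS·A_cross = εσ·A_surf·T⁴  ⇒  T⁴ = αS/(ε·2σ).
T⁴ = 0.790·1680/(0.49·2·5.67×10⁻⁸) = 2.389×10¹⁰ K⁴.
T = (2.389×10¹⁰)^(1/4).

T ≈ 393 K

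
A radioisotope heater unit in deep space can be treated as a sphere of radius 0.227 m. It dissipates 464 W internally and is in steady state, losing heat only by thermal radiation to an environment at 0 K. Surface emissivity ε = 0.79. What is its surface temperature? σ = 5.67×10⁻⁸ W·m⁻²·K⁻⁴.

T ≈ 356 K

Steady state: internal power = radiated power, P = εσA T⁴.
Radiating area A = 4πr² = 0.6475 m².
T⁴ = P/(εσA) = 464/(0.79·5.67×10⁻⁸·0.6475) = 1.600×10¹⁰ K⁴.
T = (1.600×10¹⁰)^(1/4).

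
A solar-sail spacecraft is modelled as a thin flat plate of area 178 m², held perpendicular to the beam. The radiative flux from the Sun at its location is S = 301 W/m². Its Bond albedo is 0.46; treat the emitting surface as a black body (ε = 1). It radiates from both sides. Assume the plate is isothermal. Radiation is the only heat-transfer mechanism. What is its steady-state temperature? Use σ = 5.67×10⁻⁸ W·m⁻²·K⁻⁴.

T ≈ 195 K

At equilibrium, absorbed power = emitted power.
Absorbing cross-section = A = 178.0 m²; emitting surface = 2A = 356.0 m² (ratio 2).
(1−a)S·A_cross = εσ·A_surf·T⁴  ⇒  T⁴ = (1−a)S/(2σ).
T⁴ = 0.540·301/(2·5.67×10⁻⁸) = 1.433×10⁹ K⁴.
T = (1.433×10⁹)^(1/4).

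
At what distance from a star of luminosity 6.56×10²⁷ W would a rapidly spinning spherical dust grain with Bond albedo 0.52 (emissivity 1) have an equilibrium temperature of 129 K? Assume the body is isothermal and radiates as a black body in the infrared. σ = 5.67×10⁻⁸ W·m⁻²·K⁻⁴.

For an isothermal black-emitting sphere, (1−a)S·πr² = σ·4πr²·T⁴ ⇒ S = 4σT⁴/(1−a).
S = 4·5.67×10⁻⁸·(129)⁴/0.480 = 130.8 W/m².
Flux falls as S = L/(4πd²), so d = √(L/(4πS)) = √(6.56×10²⁷/(4π·130.8)).

d ≈ 2.00×10¹² m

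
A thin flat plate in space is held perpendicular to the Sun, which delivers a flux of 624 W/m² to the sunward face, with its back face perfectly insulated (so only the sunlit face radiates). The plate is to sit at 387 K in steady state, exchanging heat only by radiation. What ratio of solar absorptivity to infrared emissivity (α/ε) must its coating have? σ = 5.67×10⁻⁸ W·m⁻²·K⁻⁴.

α/ε ≈ 2.04

Balance: αS·A = εσ·1A·T⁴ ⇒ α/ε = σT⁴/S.
α/ε = 5.67×10⁻⁸·(387)⁴/624 = 5.67×10⁻⁸·2.243×10¹⁰/624.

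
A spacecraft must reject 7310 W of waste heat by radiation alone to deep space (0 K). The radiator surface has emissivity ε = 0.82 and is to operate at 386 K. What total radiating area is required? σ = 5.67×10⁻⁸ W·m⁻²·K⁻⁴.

A ≈ 7.08 m²

P = εσA T⁴ ⇒ A = P/(εσT⁴).
T⁴ = 2.220×10¹⁰ K⁴.
A = 7310/(0.82 × 5.67×10⁻⁸ × 2.220×10¹⁰).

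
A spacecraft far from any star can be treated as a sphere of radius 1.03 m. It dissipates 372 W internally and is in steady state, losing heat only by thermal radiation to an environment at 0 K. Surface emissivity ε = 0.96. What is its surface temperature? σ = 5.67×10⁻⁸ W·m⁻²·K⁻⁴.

T ≈ 150 K

Steady state: internal power = radiated power, P = εσA T⁴.
Radiating area A = 4πr² = 13.33 m².
T⁴ = P/(εσA) = 372/(0.96·5.67×10⁻⁸·13.33) = 5.126×10⁸ K⁴.
T = (5.126×10⁸)^(1/4).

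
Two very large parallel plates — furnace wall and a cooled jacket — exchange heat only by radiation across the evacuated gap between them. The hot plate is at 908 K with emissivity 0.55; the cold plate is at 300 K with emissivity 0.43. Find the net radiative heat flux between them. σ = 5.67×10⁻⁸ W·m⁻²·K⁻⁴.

For two infinite grey parallel plates, q = σ(T₁⁴ − T₂⁴)/(1/ε₁ + 1/ε₂ − 1).
T₁⁴ − T₂⁴ = 6.797×10¹¹ − 8.100×10⁹ = 6.716×10¹¹ K⁴.
1/ε₁ + 1/ε₂ − 1 = 1.818 + 2.326 − 1 = 3.144.
q = 5.67×10⁻⁸ × 6.716×10¹¹ / 3.144.

q ≈ 12100 W/m²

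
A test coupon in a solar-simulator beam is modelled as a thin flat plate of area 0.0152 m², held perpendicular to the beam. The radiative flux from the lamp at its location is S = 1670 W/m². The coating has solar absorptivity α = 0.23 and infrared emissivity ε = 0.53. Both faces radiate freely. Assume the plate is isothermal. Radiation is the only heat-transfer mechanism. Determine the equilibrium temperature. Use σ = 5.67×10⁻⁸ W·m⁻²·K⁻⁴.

At equilibrium, absorbed power = emitted power.
Absorbing cross-section = A = 0.01520 m²; emitting surface = 2A = 0.03040 m² (ratio 2).
αS·A_cross = εσ·A_surf·T⁴  ⇒  T⁴ = αS/(ε·2σ).
T⁴ = 0.230·1670/(0.53·2·5.67×10⁻⁸) = 6.391×10⁹ K⁴.
T = (6.391×10⁹)^(1/4).

T ≈ 283 K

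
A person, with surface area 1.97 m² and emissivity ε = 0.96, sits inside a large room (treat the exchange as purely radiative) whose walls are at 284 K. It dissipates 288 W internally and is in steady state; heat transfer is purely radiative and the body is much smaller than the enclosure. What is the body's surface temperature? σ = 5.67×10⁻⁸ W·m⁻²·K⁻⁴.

For a small grey body in a large enclosure, net radiated power = εσA(T⁴ − T_w⁴).
Steady state: P = εσA(T⁴ − T_w⁴) with A = 1.97 m².
T⁴ = P/(εσA) + T_w⁴ = 288/(0.96·5.67×10⁻⁸·1.970) + (284)⁴
    = 2.686×10⁹ + 6.505×10⁹ = 9.191×10⁹ K⁴.

T ≈ 310 K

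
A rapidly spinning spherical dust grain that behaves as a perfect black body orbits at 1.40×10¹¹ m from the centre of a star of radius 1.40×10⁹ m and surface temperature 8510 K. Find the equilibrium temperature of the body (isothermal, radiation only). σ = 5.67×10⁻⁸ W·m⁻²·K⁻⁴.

T ≈ 602 K

The star's surface emits σT_*⁴; at distance d the flux is S = σT_*⁴(R_*/d)².
S = 5.67×10⁻⁸·(8510)⁴·(1.40×10⁹/1.40×10¹¹)² = 29740 W/m².
For an isothermal sphere T⁴ = (1−a)S/(4σ) = 1.311×10¹¹ K⁴.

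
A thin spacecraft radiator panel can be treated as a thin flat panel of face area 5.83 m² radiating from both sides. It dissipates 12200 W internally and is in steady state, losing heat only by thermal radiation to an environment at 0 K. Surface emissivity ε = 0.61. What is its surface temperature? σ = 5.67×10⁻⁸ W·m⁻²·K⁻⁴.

T ≈ 417 K

Steady state: internal power = radiated power, P = εσA T⁴.
Radiating area A = 2·5.83 = 11.66 m².
T⁴ = P/(εσA) = 12200/(0.61·5.67×10⁻⁸·11.66) = 3.025×10¹⁰ K⁴.
T = (3.025×10¹⁰)^(1/4).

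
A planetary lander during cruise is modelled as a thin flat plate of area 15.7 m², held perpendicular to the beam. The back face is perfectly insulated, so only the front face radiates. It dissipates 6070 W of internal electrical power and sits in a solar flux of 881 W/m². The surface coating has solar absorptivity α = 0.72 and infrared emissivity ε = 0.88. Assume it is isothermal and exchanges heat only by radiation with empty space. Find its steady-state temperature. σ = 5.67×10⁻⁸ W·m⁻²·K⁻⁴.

At steady state, absorbed solar power + internal power = radiated power.
Absorbed: α·S·A_cross = 0.72·881·15.70 = 9959 W (cross-section A).
Total input = 9959 + 6070 = 16030 W.
Radiated: εσ·A_surf·T⁴ with A_surf = A = 15.70 m².
T⁴ = 16030/(0.88·5.67×10⁻⁸·15.70) = 2.046×10¹⁰ K⁴.

T ≈ 378 K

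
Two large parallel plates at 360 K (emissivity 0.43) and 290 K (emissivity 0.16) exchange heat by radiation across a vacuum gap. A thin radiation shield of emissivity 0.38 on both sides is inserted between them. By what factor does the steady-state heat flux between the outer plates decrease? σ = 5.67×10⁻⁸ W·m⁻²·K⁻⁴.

factor ≈ 1.56

Without shield: q₀ = σΔ(T⁴)/(1/ε₁+1/ε₂−1) with denominator 7.576.
With shield the two gaps are in series; the resistances add: (1/ε₁+1/ε_s−1)+(1/ε_s+1/ε₂−1) = 3.957+7.882 = 11.84.
Heat-flux ratio q₀/q = 11.84/7.576.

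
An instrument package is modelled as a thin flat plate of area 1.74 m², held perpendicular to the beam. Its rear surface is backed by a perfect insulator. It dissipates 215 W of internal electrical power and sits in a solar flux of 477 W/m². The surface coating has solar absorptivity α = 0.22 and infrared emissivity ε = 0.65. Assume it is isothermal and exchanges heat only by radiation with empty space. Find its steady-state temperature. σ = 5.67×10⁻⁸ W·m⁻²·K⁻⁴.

T ≈ 281 K

At steady state, absorbed solar power + internal power = radiated power.
Absorbed: α·S·A_cross = 0.22·477·1.740 = 182.6 W (cross-section A).
Total input = 182.6 + 215 = 397.6 W.
Radiated: εσ·A_surf·T⁴ with A_surf = A = 1.740 m².
T⁴ = 397.6/(0.65·5.67×10⁻⁸·1.740) = 6.200×10⁹ K⁴.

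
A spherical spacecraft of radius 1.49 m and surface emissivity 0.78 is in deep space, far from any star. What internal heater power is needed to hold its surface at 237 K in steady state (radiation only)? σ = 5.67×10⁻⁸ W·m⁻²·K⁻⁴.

P ≈ 3890 W

P = εσ·4πr²·T⁴.
4πr² = 27.90 m²; T⁴ = 3.155×10⁹ K⁴.
P = 0.78·5.67×10⁻⁸·27.90·3.155×10⁹.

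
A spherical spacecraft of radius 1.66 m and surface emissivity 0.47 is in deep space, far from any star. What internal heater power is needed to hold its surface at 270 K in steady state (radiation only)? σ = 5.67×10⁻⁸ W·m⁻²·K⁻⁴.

P ≈ 4900 W

P = εσ·4πr²·T⁴.
4πr² = 34.63 m²; T⁴ = 5.314×10⁹ K⁴.
P = 0.47·5.67×10⁻⁸·34.63·5.314×10⁹.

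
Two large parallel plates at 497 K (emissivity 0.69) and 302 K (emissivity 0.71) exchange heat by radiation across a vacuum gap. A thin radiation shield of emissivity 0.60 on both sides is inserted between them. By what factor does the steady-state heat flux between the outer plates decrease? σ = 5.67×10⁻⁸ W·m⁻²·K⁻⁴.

factor ≈ 2.26

Without shield: q₀ = σΔ(T⁴)/(1/ε₁+1/ε₂−1) with denominator 1.858.
With shield the two gaps are in series; the resistances add: (1/ε₁+1/ε_s−1)+(1/ε_s+1/ε₂−1) = 2.116+2.075 = 4.191.
Heat-flux ratio q₀/q = 4.191/1.858.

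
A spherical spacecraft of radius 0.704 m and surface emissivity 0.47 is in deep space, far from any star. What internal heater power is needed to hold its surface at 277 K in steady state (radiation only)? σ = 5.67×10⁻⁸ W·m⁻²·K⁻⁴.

P = εσ·4πr²·T⁴.
4πr² = 6.228 m²; T⁴ = 5.887×10⁹ K⁴.
P = 0.47·5.67×10⁻⁸·6.228·5.887×10⁹.

P ≈ 977 W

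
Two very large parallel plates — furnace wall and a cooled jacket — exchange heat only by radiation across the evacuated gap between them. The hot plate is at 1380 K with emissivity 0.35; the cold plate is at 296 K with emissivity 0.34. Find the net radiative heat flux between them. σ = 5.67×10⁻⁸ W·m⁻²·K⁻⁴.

For two infinite grey parallel plates, q = σ(T₁⁴ − T₂⁴)/(1/ε₁ + 1/ε₂ − 1).
T₁⁴ − T₂⁴ = 3.627×10¹² − 7.677×10⁹ = 3.619×10¹² K⁴.
1/ε₁ + 1/ε₂ − 1 = 2.857 + 2.941 − 1 = 4.798.
q = 5.67×10⁻⁸ × 3.619×10¹² / 4.798.

q ≈ 42800 W/m²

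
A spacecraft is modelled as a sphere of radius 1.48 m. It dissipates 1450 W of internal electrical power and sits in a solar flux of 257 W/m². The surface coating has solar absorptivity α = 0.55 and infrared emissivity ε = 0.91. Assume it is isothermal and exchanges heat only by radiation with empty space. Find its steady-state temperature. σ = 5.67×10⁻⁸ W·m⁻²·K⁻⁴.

At steady state, absorbed solar power + internal power = radiated power.
Absorbed: α·S·A_cross = 0.55·257·6.881 = 972.7 W (cross-section πr²).
Total input = 972.7 + 1450 = 2423 W.
Radiated: εσ·A_surf·T⁴ with A_surf = 4πr² = 27.53 m².
T⁴ = 2423/(0.91·5.67×10⁻⁸·27.53) = 1.706×10⁹ K⁴.

T ≈ 203 K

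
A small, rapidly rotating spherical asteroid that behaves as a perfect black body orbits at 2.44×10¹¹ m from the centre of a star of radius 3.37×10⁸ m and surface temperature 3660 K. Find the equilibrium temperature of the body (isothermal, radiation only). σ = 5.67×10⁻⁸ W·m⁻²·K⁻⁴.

T ≈ 96.2 K

The star's surface emits σT_*⁴; at distance d the flux is S = σT_*⁴(R_*/d)².
S = 5.67×10⁻⁸·(3660)⁴·(3.37×10⁸/2.44×10¹¹)² = 19.41 W/m².
For an isothermal sphere T⁴ = (1−a)S/(4σ) = 8.557×10⁷ K⁴.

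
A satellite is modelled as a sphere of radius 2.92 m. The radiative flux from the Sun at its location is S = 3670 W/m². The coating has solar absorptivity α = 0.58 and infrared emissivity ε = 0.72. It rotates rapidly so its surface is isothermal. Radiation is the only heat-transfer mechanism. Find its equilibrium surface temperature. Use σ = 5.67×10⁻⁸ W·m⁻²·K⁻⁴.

T ≈ 338 K

At equilibrium, absorbed power = emitted power.
Absorbing cross-section = πr² = 26.79 m²; emitting surface = 4πr² = 107.1 m² (ratio 4).
αS·A_cross = εσ·A_surf·T⁴  ⇒  T⁴ = αS/(ε·4σ).
T⁴ = 0.580·3670/(0.72·4·5.67×10⁻⁸) = 1.304×10¹⁰ K⁴.
T = (1.304×10¹⁰)^(1/4).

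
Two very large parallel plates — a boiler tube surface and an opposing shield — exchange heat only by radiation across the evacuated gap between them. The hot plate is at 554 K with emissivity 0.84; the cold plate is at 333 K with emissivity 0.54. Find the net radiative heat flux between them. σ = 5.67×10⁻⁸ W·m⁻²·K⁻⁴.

q ≈ 2270 W/m²

For two infinite grey parallel plates, q = σ(T₁⁴ − T₂⁴)/(1/ε₁ + 1/ε₂ − 1).
T₁⁴ − T₂⁴ = 9.420×10¹⁰ − 1.230×10¹⁰ = 8.190×10¹⁰ K⁴.
1/ε₁ + 1/ε₂ − 1 = 1.190 + 1.852 − 1 = 2.042.
q = 5.67×10⁻⁸ × 8.190×10¹⁰ / 2.042.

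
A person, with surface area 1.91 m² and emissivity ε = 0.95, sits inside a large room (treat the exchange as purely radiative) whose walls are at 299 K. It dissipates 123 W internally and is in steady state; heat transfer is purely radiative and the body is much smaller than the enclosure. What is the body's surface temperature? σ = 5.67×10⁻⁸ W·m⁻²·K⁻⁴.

T ≈ 310 K

For a small grey body in a large enclosure, net radiated power = εσA(T⁴ − T_w⁴).
Steady state: P = εσA(T⁴ − T_w⁴) with A = 1.91 m².
T⁴ = P/(εσA) + T_w⁴ = 123/(0.95·5.67×10⁻⁸·1.910) + (299)⁴
    = 1.196×10⁹ + 7.993×10⁹ = 9.188×10⁹ K⁴.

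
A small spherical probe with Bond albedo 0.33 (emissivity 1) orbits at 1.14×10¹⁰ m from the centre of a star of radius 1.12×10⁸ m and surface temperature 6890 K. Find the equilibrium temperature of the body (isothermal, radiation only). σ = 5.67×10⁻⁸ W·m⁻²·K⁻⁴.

T ≈ 437 K

The star's surface emits σT_*⁴; at distance d the flux is S = σT_*⁴(R_*/d)².
S = 5.67×10⁻⁸·(6890)⁴·(1.12×10⁸/1.14×10¹⁰)² = 12330 W/m².
For an isothermal sphere T⁴ = (1−a)S/(4σ) = 3.643×10¹⁰ K⁴.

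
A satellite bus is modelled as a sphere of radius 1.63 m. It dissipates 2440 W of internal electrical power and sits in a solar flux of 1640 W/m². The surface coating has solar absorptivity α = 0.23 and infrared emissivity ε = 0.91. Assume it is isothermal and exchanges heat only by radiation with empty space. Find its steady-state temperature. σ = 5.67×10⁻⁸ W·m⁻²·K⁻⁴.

At steady state, absorbed solar power + internal power = radiated power.
Absorbed: α·S·A_cross = 0.23·1640·8.347 = 3148 W (cross-section πr²).
Total input = 3148 + 2440 = 5588 W.
Radiated: εσ·A_surf·T⁴ with A_surf = 4πr² = 33.39 m².
T⁴ = 5588/(0.91·5.67×10⁻⁸·33.39) = 3.244×10⁹ K⁴.

T ≈ 239 K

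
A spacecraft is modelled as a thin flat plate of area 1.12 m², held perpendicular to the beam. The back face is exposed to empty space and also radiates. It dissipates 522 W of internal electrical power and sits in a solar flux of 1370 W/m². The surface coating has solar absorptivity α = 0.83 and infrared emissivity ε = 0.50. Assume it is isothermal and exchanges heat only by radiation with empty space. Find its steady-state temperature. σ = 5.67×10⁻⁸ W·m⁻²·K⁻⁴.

T ≈ 410 K

At steady state, absorbed solar power + internal power = radiated power.
Absorbed: α·S·A_cross = 0.83·1370·1.120 = 1274 W (cross-section A).
Total input = 1274 + 522 = 1796 W.
Radiated: εσ·A_surf·T⁴ with A_surf = 2A = 2.240 m².
T⁴ = 1796/(0.50·5.67×10⁻⁸·2.240) = 2.827×10¹⁰ K⁴.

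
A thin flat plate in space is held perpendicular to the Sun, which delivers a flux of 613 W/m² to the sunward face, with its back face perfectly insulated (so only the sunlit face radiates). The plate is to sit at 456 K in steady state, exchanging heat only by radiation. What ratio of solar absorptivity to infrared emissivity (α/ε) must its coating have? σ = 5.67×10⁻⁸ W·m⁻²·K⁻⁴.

Balance: αS·A = εσ·1A·T⁴ ⇒ α/ε = σT⁴/S.
α/ε = 5.67×10⁻⁸·(456)⁴/613 = 5.67×10⁻⁸·4.324×10¹⁰/613.

α/ε ≈ 4.00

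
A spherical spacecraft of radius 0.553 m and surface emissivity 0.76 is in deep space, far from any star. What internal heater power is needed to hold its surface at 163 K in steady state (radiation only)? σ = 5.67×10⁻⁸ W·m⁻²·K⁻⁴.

P ≈ 117 W

P = εσ·4πr²·T⁴.
4πr² = 3.843 m²; T⁴ = 7.059×10⁸ K⁴.
P = 0.76·5.67×10⁻⁸·3.843·7.059×10⁸.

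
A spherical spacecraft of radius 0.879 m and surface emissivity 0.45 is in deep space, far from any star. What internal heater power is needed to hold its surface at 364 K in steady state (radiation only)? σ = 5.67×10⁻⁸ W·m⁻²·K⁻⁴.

P ≈ 4350 W

P = εσ·4πr²·T⁴.
4πr² = 9.709 m²; T⁴ = 1.756×10¹⁰ K⁴.
P = 0.45·5.67×10⁻⁸·9.709·1.756×10¹⁰.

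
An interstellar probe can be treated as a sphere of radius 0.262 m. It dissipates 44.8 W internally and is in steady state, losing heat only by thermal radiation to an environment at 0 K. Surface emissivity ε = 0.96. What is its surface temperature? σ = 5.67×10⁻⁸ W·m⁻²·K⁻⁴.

Steady state: internal power = radiated power, P = εσA T⁴.
Radiating area A = 4πr² = 0.8626 m².
T⁴ = P/(εσA) = 44.8/(0.96·5.67×10⁻⁸·0.8626) = 9.541×10⁸ K⁴.
T = (9.541×10⁸)^(1/4).

T ≈ 176 K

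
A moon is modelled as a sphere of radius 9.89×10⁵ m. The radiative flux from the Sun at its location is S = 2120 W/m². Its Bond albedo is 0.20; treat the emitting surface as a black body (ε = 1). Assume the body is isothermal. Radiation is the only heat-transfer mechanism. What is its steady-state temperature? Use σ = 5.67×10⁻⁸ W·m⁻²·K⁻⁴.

T ≈ 294 K

At equilibrium, absorbed power = emitted power.
Absorbing cross-section = πr² = 3.073×10¹² m²; emitting surface = 4πr² = 1.229×10¹³ m² (ratio 4).
(1−a)S·A_cross = εσ·A_surf·T⁴  ⇒  T⁴ = (1−a)S/(4σ).
T⁴ = 0.800·2120/(4·5.67×10⁻⁸) = 7.478×10⁹ K⁴.
T = (7.478×10⁹)^(1/4).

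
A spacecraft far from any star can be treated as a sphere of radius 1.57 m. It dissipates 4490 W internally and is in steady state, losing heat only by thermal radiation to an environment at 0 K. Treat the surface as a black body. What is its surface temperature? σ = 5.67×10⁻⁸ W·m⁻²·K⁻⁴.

T ≈ 225 K

Steady state: internal power = radiated power, P = εσA T⁴.
Radiating area A = 4πr² = 30.97 m².
T⁴ = P/(εσA) = 4490/(1.0·5.67×10⁻⁸·30.97) = 2.557×10⁹ K⁴.
T = (2.557×10⁹)^(1/4).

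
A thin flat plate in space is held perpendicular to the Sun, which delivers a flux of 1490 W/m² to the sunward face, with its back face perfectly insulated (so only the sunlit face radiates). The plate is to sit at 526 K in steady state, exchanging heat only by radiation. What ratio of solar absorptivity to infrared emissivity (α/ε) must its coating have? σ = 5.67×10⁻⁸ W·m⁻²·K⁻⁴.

Balance: αS·A = εσ·1A·T⁴ ⇒ α/ε = σT⁴/S.
α/ε = 5.67×10⁻⁸·(526)⁴/1490 = 5.67×10⁻⁸·7.655×10¹⁰/1490.

α/ε ≈ 2.91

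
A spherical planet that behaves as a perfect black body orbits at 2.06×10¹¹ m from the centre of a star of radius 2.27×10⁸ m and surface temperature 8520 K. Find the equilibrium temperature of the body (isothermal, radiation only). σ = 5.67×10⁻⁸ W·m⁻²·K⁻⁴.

T ≈ 200 K

The star's surface emits σT_*⁴; at distance d the flux is S = σT_*⁴(R_*/d)².
S = 5.67×10⁻⁸·(8520)⁴·(2.27×10⁸/2.06×10¹¹)² = 362.8 W/m².
For an isothermal sphere T⁴ = (1−a)S/(4σ) = 1.600×10⁹ K⁴.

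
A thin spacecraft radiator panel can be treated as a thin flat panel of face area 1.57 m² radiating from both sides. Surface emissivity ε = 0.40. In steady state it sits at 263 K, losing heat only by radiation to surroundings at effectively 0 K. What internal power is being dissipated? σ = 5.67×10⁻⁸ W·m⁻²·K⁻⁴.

Steady state: P = εσA T⁴.
A = 2·1.57 = 3.140 m²; T⁴ = (263)⁴ = 4.784×10⁹ K⁴.
P = 0.40 × 5.67×10⁻⁸ × 3.140 × 4.784×10⁹.

P ≈ 341 W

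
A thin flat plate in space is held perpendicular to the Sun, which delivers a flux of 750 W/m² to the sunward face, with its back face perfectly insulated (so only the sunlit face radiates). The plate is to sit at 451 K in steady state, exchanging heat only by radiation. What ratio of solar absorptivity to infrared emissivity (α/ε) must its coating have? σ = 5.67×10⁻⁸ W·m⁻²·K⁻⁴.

α/ε ≈ 3.13

Balance: αS·A = εσ·1A·T⁴ ⇒ α/ε = σT⁴/S.
α/ε = 5.67×10⁻⁸·(451)⁴/750 = 5.67×10⁻⁸·4.137×10¹⁰/750.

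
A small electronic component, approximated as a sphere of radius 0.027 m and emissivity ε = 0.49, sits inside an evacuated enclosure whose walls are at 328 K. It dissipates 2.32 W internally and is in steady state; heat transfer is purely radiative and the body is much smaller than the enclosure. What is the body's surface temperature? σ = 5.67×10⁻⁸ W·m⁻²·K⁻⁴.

T ≈ 379 K

For a small grey body in a large enclosure, net radiated power = εσA(T⁴ − T_w⁴).
Steady state: P = εσA(T⁴ − T_w⁴) with A = 4πr² = 0.009161 m².
T⁴ = P/(εσA) + T_w⁴ = 2.32/(0.49·5.67×10⁻⁸·0.009161) + (328)⁴
    = 9.115×10⁹ + 1.157×10¹⁰ = 2.069×10¹⁰ K⁴.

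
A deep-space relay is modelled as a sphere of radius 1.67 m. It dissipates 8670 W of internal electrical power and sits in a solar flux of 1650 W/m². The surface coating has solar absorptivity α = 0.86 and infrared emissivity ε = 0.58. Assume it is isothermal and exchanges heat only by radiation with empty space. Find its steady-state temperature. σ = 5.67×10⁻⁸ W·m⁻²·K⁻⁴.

T ≈ 368 K

At steady state, absorbed solar power + internal power = radiated power.
Absorbed: α·S·A_cross = 0.86·1650·8.762 = 12430 W (cross-section πr²).
Total input = 12430 + 8670 = 21100 W.
Radiated: εσ·A_surf·T⁴ with A_surf = 4πr² = 35.05 m².
T⁴ = 21100/(0.58·5.67×10⁻⁸·35.05) = 1.831×10¹⁰ K⁴.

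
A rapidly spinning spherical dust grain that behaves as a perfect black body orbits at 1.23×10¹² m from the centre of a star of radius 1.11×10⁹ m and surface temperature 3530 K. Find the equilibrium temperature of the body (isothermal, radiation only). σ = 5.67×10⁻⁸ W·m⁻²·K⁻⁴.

T ≈ 75.0 K

The star's surface emits σT_*⁴; at distance d the flux is S = σT_*⁴(R_*/d)².
S = 5.67×10⁻⁸·(3530)⁴·(1.11×10⁹/1.23×10¹²)² = 7.170 W/m².
For an isothermal sphere T⁴ = (1−a)S/(4σ) = 3.161×10⁷ K⁴.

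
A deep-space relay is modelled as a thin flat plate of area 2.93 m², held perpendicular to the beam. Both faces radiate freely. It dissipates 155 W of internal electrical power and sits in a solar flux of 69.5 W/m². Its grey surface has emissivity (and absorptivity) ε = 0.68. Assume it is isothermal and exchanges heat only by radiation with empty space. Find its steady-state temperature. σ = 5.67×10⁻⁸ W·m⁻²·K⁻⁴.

T ≈ 190 K

At steady state, absorbed solar power + internal power = radiated power.
Absorbed: α·S·A_cross = 0.68·69.5·2.930 = 138.5 W (cross-section A).
Total input = 138.5 + 155 = 293.5 W.
Radiated: εσ·A_surf·T⁴ with A_surf = 2A = 5.860 m².
T⁴ = 293.5/(0.68·5.67×10⁻⁸·5.860) = 1.299×10⁹ K⁴.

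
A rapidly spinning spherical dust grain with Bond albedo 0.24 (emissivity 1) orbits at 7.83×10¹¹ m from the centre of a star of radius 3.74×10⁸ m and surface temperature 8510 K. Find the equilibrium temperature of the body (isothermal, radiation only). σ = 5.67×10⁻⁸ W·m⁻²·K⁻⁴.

The star's surface emits σT_*⁴; at distance d the flux is S = σT_*⁴(R_*/d)².
S = 5.67×10⁻⁸·(8510)⁴·(3.74×10⁸/7.83×10¹¹)² = 67.85 W/m².
For an isothermal sphere T⁴ = (1−a)S/(4σ) = 2.273×10⁸ K⁴.

T ≈ 123 K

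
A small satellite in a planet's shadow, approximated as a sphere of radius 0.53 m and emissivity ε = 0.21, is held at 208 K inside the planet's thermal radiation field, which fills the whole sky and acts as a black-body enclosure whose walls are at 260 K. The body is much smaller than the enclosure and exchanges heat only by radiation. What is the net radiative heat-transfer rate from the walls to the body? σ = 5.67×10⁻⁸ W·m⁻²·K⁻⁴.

P_net ≈ 113 W

For a small grey body in a large enclosure: P_net = εσA(T_body⁴ − T_wall⁴).
A = 4πr² = 3.530 m²; T_body⁴ − T_wall⁴ = 1.872×10⁹ − 4.570×10⁹ = -2.698×10⁹ K⁴.
|P_net| = 0.21·5.67×10⁻⁸·3.530·2.698×10⁹.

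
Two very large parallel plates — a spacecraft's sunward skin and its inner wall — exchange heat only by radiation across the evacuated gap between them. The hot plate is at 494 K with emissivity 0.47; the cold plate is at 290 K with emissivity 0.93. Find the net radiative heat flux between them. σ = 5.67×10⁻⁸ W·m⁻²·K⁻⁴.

q ≈ 1350 W/m²

For two infinite grey parallel plates, q = σ(T₁⁴ − T₂⁴)/(1/ε₁ + 1/ε₂ − 1).
T₁⁴ − T₂⁴ = 5.955×10¹⁰ − 7.073×10⁹ = 5.248×10¹⁰ K⁴.
1/ε₁ + 1/ε₂ − 1 = 2.128 + 1.075 − 1 = 2.203.
q = 5.67×10⁻⁸ × 5.248×10¹⁰ / 2.203.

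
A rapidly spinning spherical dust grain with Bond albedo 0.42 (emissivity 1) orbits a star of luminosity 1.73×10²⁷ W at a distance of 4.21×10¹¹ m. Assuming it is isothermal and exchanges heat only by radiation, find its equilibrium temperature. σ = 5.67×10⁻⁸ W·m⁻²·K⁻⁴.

First find the stellar flux at distance d: S = L/(4πd²) = 1.73×10²⁷/(4π·(4.21×10¹¹)²) = 776.7 W/m².
For an isothermal sphere, absorbed (1−a)S·πr² = emitted σ·4πr²·T⁴, so T⁴ = (1−a)S/(4σ).
T⁴ = 0.580·776.7/(4·5.67×10⁻⁸) = 1.986×10⁹ K⁴.

T ≈ 211 K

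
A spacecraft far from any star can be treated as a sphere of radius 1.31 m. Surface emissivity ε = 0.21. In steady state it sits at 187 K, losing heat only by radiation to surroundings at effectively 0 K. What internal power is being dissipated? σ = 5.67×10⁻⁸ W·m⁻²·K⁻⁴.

Steady state: P = εσA T⁴.
A = 4πr² = 21.57 m²; T⁴ = (187)⁴ = 1.223×10⁹ K⁴.
P = 0.21 × 5.67×10⁻⁸ × 21.57 × 1.223×10⁹.

P ≈ 314 W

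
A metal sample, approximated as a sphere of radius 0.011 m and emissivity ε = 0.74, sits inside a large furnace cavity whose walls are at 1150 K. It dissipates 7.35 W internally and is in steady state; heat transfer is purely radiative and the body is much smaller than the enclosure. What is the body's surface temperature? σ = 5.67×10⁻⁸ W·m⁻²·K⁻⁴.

T ≈ 1170 K

For a small grey body in a large enclosure, net radiated power = εσA(T⁴ − T_w⁴).
Steady state: P = εσA(T⁴ − T_w⁴) with A = 4πr² = 0.001521 m².
T⁴ = P/(εσA) + T_w⁴ = 7.35/(0.74·5.67×10⁻⁸·0.001521) + (1150)⁴
    = 1.152×10¹¹ + 1.749×10¹² = 1.864×10¹² K⁴.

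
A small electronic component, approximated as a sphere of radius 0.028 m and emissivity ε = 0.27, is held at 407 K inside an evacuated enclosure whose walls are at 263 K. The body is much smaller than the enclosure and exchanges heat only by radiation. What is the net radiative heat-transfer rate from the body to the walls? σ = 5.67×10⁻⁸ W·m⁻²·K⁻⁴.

For a small grey body in a large enclosure: P_net = εσA(T_body⁴ − T_wall⁴).
A = 4πr² = 0.009852 m²; T_body⁴ − T_wall⁴ = 2.744×10¹⁰ − 4.784×10⁹ = 2.266×10¹⁰ K⁴.
|P_net| = 0.27·5.67×10⁻⁸·0.009852·2.266×10¹⁰.

P_net ≈ 3.42 W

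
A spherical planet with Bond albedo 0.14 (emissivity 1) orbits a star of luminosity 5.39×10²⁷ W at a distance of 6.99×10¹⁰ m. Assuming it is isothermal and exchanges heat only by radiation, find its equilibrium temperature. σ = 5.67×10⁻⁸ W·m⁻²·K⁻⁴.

First find the stellar flux at distance d: S = L/(4πd²) = 5.39×10²⁷/(4π·(6.99×10¹⁰)²) = 87790 W/m².
For an isothermal sphere, absorbed (1−a)S·πr² = emitted σ·4πr²·T⁴, so T⁴ = (1−a)S/(4σ).
T⁴ = 0.860·87790/(4·5.67×10⁻⁸) = 3.329×10¹¹ K⁴.

T ≈ 760 K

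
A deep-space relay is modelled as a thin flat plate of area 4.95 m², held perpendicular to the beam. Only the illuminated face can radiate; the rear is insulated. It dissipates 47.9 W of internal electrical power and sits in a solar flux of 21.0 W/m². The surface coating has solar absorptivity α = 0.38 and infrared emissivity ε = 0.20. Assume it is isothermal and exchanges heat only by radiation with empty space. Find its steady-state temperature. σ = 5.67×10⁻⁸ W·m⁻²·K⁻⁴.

At steady state, absorbed solar power + internal power = radiated power.
Absorbed: α·S·A_cross = 0.38·21.0·4.950 = 39.50 W (cross-section A).
Total input = 39.50 + 47.9 = 87.40 W.
Radiated: εσ·A_surf·T⁴ with A_surf = A = 4.950 m².
T⁴ = 87.40/(0.20·5.67×10⁻⁸·4.950) = 1.557×10⁹ K⁴.

T ≈ 199 K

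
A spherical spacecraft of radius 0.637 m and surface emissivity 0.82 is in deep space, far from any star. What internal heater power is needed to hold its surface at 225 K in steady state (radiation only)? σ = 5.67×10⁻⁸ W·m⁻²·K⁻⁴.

P ≈ 608 W

P = εσ·4πr²·T⁴.
4πr² = 5.099 m²; T⁴ = 2.563×10⁹ K⁴.
P = 0.82·5.67×10⁻⁸·5.099·2.563×10⁹.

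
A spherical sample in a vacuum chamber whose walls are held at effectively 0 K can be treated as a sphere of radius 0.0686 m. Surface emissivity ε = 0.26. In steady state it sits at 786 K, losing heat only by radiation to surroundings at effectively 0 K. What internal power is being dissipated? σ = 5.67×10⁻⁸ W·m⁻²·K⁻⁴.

P ≈ 333 W

Steady state: P = εσA T⁴.
A = 4πr² = 0.05914 m²; T⁴ = (786)⁴ = 3.817×10¹¹ K⁴.
P = 0.26 × 5.67×10⁻⁸ × 0.05914 × 3.817×10¹¹.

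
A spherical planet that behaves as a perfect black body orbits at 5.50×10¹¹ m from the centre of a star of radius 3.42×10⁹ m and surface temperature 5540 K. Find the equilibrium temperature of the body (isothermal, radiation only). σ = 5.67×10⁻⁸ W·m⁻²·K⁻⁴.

T ≈ 309 K

The star's surface emits σT_*⁴; at distance d the flux is S = σT_*⁴(R_*/d)².
S = 5.67×10⁻⁸·(5540)⁴·(3.42×10⁹/5.50×10¹¹)² = 2065 W/m².
For an isothermal sphere T⁴ = (1−a)S/(4σ) = 9.106×10⁹ K⁴.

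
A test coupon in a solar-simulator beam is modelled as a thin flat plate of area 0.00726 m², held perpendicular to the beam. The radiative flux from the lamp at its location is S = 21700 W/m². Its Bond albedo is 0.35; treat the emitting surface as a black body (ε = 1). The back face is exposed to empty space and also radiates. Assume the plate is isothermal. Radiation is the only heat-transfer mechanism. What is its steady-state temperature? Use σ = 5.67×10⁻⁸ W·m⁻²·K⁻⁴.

At equilibrium, absorbed power = emitted power.
Absorbing cross-section = A = 0.007260 m²; emitting surface = 2A = 0.01452 m² (ratio 2).
(1−a)S·A_cross = εσ·A_surf·T⁴  ⇒  T⁴ = (1−a)S/(2σ).
T⁴ = 0.650·21700/(2·5.67×10⁻⁸) = 1.244×10¹¹ K⁴.
T = (1.244×10¹¹)^(1/4).

T ≈ 594 K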